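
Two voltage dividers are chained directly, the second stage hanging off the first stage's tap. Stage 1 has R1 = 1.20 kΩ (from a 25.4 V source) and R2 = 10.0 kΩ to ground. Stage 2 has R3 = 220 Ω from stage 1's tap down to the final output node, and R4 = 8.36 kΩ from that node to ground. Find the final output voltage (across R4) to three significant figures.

Stage 2 presents R3+R4 = 8580 Ω as a load on stage 1's tap.
Stage 1's lower leg becomes R2‖(R3+R4) = 4618 Ω, so V_mid = 25.4 × 4618/5818 = 20.16 V.
Stage 2 is itself unloaded: V_out = V_mid × R4/(R3+R4) = 20.16 × 8360/8580 = 19.6 V.

V_out ≈ 19.6 V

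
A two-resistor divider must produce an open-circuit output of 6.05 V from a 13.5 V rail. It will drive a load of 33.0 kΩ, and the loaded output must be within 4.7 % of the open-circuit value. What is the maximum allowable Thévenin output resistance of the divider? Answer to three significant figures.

R_th ≤ 1.63 kΩ

Loading drop = R_th/(R_th + R_L) ≤ 0.0470, so R_th ≤ R_L · ε/(1−ε) = 33.0 kΩ × 0.0470/0.9530 = 1.63 kΩ.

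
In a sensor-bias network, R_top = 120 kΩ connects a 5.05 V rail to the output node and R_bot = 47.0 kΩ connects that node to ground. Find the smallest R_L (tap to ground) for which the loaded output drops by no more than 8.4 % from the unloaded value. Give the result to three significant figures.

R_L(min) ≈ 368 kΩ

Output resistance R_th = R_top‖R_bot = (120 × 47.0)/167.0 = 33.77 kΩ.
The fractional drop is R_th/(R_th + R_L); requiring this ≤ 0.0840 gives R_L ≥ R_th(1/0.0840 − 1) = 33.77 × 10.90 = 368 kΩ.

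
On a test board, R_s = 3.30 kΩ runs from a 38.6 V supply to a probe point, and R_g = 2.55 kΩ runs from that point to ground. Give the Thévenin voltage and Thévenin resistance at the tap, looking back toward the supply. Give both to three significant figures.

V_th = 16.8 V, R_th = 1.44 kΩ

V_th is the open-circuit tap voltage: 38.6 × 2.55/(3.30 + 2.55) = 16.8 V.
With the supply zeroed, R_s and R_g appear in parallel from the tap: R_th = R_s‖R_g = (3.30 × 2.55)/5.850 = 1.44 kΩ.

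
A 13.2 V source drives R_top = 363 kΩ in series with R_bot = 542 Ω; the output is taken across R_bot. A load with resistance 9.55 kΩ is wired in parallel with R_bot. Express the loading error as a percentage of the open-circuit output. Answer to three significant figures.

The divider's output (Thévenin) resistance is R_top‖R_bot = 541.2 Ω.
Fractional drop under load = R_th/(R_th + R_L) = 541.2 / (541.2 + 9550) = 0.05363.
So the output falls by 5.36 %.

5.36 %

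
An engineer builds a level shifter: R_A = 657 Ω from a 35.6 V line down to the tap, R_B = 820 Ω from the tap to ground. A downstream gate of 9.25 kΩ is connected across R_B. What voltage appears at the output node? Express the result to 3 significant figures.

V_out ≈ 19.0 V

The load sits in parallel with R_B: R_B‖R_L = (820 × 9250) / (820 + 9250) = 753.2 Ω.
V_out = 35.6 × 753.2 / (657 + 753.2) = 35.6 × 753.2/1410 = 19.0 V.
(Unloaded it would have been 19.8 V.)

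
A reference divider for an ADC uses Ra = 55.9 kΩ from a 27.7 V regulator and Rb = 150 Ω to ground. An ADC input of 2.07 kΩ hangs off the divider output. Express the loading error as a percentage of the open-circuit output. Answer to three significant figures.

6.74 %

The divider's output (Thévenin) resistance is Ra‖Rb = 149.6 Ω.
Fractional drop under load = R_th/(R_th + R_L) = 149.6 / (149.6 + 2070) = 0.06740.
So the output falls by 6.74 %.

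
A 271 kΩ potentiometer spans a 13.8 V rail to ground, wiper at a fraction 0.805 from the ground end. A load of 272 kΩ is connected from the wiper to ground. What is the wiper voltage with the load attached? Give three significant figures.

The wiper splits the pot into (1−α)R = 52.84 kΩ above and αR = 218.2 kΩ below.
Lower section ‖ load = 121.1 kΩ.
V_wiper = 13.8 × 121.1/(52.84 + 121.1) = 9.61 V.

V ≈ 9.61 V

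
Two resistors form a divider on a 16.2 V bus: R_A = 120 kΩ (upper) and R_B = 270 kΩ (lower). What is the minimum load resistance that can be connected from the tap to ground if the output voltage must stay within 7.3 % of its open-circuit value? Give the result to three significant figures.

Output resistance R_th = R_A‖R_B = (120 × 270)/390.0 = 83.08 kΩ.
The fractional drop is R_th/(R_th + R_L); requiring this ≤ 0.0730 gives R_L ≥ R_th(1/0.0730 − 1) = 83.08 × 12.70 = 1.05 MΩ.

R_L(min) ≈ 1.05 MΩ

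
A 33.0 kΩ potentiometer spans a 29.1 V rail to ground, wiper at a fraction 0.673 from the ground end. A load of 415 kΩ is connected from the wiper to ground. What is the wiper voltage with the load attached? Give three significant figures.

The wiper splits the pot into (1−α)R = 10.79 kΩ above and αR = 22.21 kΩ below.
Lower section ‖ load = 21.08 kΩ.
V_wiper = 29.1 × 21.08/(10.79 + 21.08) = 19.2 V.

V ≈ 19.2 V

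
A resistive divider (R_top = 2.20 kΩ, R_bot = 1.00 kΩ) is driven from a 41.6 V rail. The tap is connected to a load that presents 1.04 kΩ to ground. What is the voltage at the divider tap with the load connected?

The load sits in parallel with R_bot: R_bot‖R_L = (1.00 × 1.04) / (1.00 + 1.04) = 0.5098 kΩ.
V_out = 41.6 × 0.5098 / (2.20 + 0.5098) = 41.6 × 0.5098/2.710 = 7.83 V.

V_out ≈ 7.83 V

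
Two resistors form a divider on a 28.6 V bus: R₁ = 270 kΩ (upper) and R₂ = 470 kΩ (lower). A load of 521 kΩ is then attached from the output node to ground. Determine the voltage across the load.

The load sits in parallel with R₂: R₂‖R_L = (470 × 521) / (470 + 521) = 247.1 kΩ.
V_out = 28.6 × 247.1 / (270 + 247.1) = 28.6 × 247.1/517.1 = 13.7 V.
(Unloaded it would have been 18.2 V.)

V_out ≈ 13.7 V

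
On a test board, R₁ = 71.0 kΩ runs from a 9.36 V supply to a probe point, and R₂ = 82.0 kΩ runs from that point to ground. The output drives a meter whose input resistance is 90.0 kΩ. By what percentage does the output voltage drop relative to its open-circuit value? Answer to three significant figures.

29.7 %

The divider's output (Thévenin) resistance is R₁‖R₂ = 38.05 kΩ.
Fractional drop under load = R_th/(R_th + R_L) = 38.05 / (38.05 + 90.0) = 0.2972.
So the output falls by 29.7 %.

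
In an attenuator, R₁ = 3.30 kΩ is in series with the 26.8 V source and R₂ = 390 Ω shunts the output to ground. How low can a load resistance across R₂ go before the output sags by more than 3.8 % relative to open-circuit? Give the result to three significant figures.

R_L(min) ≈ 8.83 kΩ

Output resistance R_th = R₁‖R₂ = (3300 × 390)/3690 = 348.8 Ω.
The fractional drop is R_th/(R_th + R_L); requiring this ≤ 0.0380 gives R_L ≥ R_th(1/0.0380 − 1) = 348.8 × 25.32 = 8.83 kΩ.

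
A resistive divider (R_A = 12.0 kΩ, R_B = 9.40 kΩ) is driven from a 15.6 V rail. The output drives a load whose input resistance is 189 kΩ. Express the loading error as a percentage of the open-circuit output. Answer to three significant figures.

The divider's output (Thévenin) resistance is R_A‖R_B = 5.271 kΩ.
Fractional drop under load = R_th/(R_th + R_L) = 5.271 / (5.271 + 189) = 0.02713.
So the output falls by 2.71 %.

2.71 %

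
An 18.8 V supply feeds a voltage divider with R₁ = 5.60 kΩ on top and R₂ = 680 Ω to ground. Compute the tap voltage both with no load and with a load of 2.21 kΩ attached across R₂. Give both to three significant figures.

Unloaded: 2.04 V; loaded: 1.60 V

Open-circuit: V = 18.8 × 680/(5600 + 680) = 2.04 V.
With the load, R₂ becomes R₂‖R_L = 520.0 Ω, so V = 18.8 × 520.0/6120 = 1.60 V.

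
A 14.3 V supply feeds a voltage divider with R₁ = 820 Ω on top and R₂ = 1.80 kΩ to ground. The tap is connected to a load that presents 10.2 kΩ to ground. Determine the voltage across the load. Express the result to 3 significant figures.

V_out ≈ 9.31 V

The load sits in parallel with R₂: R₂‖R_L = (1800 × 10200) / (1800 + 10200) = 1530 Ω.
V_out = 14.3 × 1530 / (820 + 1530) = 14.3 × 1530/2350 = 9.31 V.
(Unloaded it would have been 9.82 V.)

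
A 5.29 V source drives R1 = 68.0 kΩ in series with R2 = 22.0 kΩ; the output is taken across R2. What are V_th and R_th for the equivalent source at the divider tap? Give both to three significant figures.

V_th = 1.29 V, R_th = 16.6 kΩ

V_th is the open-circuit tap voltage: 5.29 × 22.0/(68.0 + 22.0) = 1.29 V.
With the supply zeroed, R1 and R2 appear in parallel from the tap: R_th = R1‖R2 = (68.0 × 22.0)/90.00 = 16.6 kΩ.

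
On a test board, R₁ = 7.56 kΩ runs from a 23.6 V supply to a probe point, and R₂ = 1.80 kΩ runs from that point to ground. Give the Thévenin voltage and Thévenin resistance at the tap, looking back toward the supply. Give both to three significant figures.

V_th is the open-circuit tap voltage: 23.6 × 1.80/(7.56 + 1.80) = 4.54 V.
With the supply zeroed, R₁ and R₂ appear in parallel from the tap: R_th = R₁‖R₂ = (7.56 × 1.80)/9.360 = 1.45 kΩ.

V_th = 4.54 V, R_th = 1.45 kΩ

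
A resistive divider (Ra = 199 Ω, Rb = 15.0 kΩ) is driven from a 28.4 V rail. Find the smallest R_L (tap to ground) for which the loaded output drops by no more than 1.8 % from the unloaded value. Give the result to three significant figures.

Output resistance R_th = Ra‖Rb = (199 × 15000)/15200 = 196.4 Ω.
The fractional drop is R_th/(R_th + R_L); requiring this ≤ 0.0180 gives R_L ≥ R_th(1/0.0180 − 1) = 196.4 × 54.56 = 10.7 kΩ.

R_L(min) ≈ 10.7 kΩ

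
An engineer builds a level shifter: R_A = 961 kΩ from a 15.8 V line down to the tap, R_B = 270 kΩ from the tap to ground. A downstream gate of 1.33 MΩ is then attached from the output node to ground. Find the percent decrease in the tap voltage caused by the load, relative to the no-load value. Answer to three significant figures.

The divider's output (Thévenin) resistance is R_A‖R_B = 210.8 kΩ.
Fractional drop under load = R_th/(R_th + R_L) = 210.8 / (210.8 + 1330) = 0.1368.
So the output falls by 13.7 %.

13.7 %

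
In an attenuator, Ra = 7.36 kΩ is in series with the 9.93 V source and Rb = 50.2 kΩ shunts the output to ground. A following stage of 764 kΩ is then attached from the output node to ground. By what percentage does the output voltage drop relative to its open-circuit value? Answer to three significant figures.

The divider's output (Thévenin) resistance is Ra‖Rb = 6.419 kΩ.
Fractional drop under load = R_th/(R_th + R_L) = 6.419 / (6.419 + 764) = 0.008332.
So the output falls by 0.833 %.

0.833 %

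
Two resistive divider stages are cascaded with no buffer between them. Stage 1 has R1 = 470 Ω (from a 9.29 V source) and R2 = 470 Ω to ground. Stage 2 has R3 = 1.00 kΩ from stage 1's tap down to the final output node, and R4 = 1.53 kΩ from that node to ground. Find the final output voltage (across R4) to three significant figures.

V_out ≈ 2.57 V

Stage 2 presents R3+R4 = 2530 Ω as a load on stage 1's tap.
Stage 1's lower leg becomes R2‖(R3+R4) = 396.4 Ω, so V_mid = 9.29 × 396.4/866.4 = 4.250 V.
Stage 2 is itself unloaded: V_out = V_mid × R4/(R3+R4) = 4.250 × 1530/2530 = 2.57 V.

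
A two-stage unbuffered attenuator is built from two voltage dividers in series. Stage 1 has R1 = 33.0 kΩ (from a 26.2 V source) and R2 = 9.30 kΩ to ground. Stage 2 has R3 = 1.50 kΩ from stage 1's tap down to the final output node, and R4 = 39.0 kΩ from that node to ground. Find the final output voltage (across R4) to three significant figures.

V_out ≈ 4.70 V

Stage 2 presents R3+R4 = 40.50 kΩ as a load on stage 1's tap.
Stage 1's lower leg becomes R2‖(R3+R4) = 7.563 kΩ, so V_mid = 26.2 × 7.563/40.56 = 4.885 V.
Stage 2 is itself unloaded: V_out = V_mid × R4/(R3+R4) = 4.885 × 39.0/40.50 = 4.70 V.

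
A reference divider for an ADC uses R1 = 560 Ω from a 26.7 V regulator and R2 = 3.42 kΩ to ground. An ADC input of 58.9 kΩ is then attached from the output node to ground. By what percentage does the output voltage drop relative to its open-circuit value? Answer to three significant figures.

0.810 %

The divider's output (Thévenin) resistance is R1‖R2 = 481.2 Ω.
Fractional drop under load = R_th/(R_th + R_L) = 481.2 / (481.2 + 58900) = 0.008104.
So the output falls by 0.810 %.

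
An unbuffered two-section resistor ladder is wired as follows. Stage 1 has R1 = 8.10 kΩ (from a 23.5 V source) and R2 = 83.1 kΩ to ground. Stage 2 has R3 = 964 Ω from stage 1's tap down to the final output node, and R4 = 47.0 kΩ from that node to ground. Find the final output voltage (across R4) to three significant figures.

Stage 2 presents R3+R4 = 47960 Ω as a load on stage 1's tap.
Stage 1's lower leg becomes R2‖(R3+R4) = 30410 Ω, so V_mid = 23.5 × 30410/38510 = 18.56 V.
Stage 2 is itself unloaded: V_out = V_mid × R4/(R3+R4) = 18.56 × 47000/47960 = 18.2 V.

V_out ≈ 18.2 V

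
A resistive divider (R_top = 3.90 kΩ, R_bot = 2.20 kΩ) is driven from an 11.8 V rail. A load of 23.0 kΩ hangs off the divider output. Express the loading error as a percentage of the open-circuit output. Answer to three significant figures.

The divider's output (Thévenin) resistance is R_top‖R_bot = 1.407 kΩ.
Fractional drop under load = R_th/(R_th + R_L) = 1.407 / (1.407 + 23.0) = 0.05763.
So the output falls by 5.76 %.

5.76 %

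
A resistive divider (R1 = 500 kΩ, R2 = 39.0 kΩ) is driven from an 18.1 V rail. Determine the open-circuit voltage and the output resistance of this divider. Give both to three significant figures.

V_th = 1.31 V, R_th = 36.2 kΩ

V_th is the open-circuit tap voltage: 18.1 × 39.0/(500 + 39.0) = 1.31 V.
With the supply zeroed, R1 and R2 appear in parallel from the tap: R_th = R1‖R2 = (500 × 39.0)/539.0 = 36.2 kΩ.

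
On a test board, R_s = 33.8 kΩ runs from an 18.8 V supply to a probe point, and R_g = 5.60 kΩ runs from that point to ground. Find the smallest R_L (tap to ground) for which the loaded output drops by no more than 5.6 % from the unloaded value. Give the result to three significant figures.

R_L(min) ≈ 81.0 kΩ

Output resistance R_th = R_s‖R_g = (33.8 × 5.60)/39.40 = 4.804 kΩ.
The fractional drop is R_th/(R_th + R_L); requiring this ≤ 0.0560 gives R_L ≥ R_th(1/0.0560 − 1) = 4.804 × 16.86 = 81.0 kΩ.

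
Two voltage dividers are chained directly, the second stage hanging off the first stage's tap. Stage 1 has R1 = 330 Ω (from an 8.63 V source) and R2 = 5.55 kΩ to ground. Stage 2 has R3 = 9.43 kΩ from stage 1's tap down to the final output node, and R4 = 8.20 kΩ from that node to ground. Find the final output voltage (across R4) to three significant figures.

V_out ≈ 3.72 V

Stage 2 presents R3+R4 = 17630 Ω as a load on stage 1's tap.
Stage 1's lower leg becomes R2‖(R3+R4) = 4221 Ω, so V_mid = 8.63 × 4221/4551 = 8.004 V.
Stage 2 is itself unloaded: V_out = V_mid × R4/(R3+R4) = 8.004 × 8200/17630 = 3.72 V.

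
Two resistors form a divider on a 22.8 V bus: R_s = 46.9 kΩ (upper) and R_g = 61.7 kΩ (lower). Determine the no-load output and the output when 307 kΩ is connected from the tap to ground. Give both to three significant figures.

Open-circuit: V = 22.8 × 61.7/(46.9 + 61.7) = 13.0 V.
With the load, R_g becomes R_g‖R_L = 51.37 kΩ, so V = 22.8 × 51.37/98.27 = 11.9 V.

Unloaded: 13.0 V; loaded: 11.9 V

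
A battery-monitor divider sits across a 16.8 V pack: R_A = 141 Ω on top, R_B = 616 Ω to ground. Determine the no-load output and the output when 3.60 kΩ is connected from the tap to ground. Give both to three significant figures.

Open-circuit: V = 16.8 × 616/(141 + 616) = 13.7 V.
With the load, R_B becomes R_B‖R_L = 526.0 Ω, so V = 16.8 × 526.0/667.0 = 13.2 V.

Unloaded: 13.7 V; loaded: 13.2 V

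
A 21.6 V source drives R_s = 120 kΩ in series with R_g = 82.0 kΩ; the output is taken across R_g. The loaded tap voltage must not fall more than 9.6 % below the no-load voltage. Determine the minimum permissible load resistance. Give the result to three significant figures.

R_L(min) ≈ 459 kΩ

Output resistance R_th = R_s‖R_g = (120 × 82.0)/202.0 = 48.71 kΩ.
The fractional drop is R_th/(R_th + R_L); requiring this ≤ 0.0960 gives R_L ≥ R_th(1/0.0960 − 1) = 48.71 × 9.417 = 459 kΩ.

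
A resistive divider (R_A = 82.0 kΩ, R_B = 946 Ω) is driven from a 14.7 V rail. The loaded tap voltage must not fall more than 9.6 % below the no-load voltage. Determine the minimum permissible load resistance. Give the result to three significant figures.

R_L(min) ≈ 8.81 kΩ

Output resistance R_th = R_A‖R_B = (82000 × 946)/82950 = 935.2 Ω.
The fractional drop is R_th/(R_th + R_L); requiring this ≤ 0.0960 gives R_L ≥ R_th(1/0.0960 − 1) = 935.2 × 9.417 = 8.81 kΩ.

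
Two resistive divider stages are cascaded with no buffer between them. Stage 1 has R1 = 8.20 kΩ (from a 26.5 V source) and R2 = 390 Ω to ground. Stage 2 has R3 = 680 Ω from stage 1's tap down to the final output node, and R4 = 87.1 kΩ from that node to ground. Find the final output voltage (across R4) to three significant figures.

V_out ≈ 1.19 V

Stage 2 presents R3+R4 = 87780 Ω as a load on stage 1's tap.
Stage 1's lower leg becomes R2‖(R3+R4) = 388.3 Ω, so V_mid = 26.5 × 388.3/8588 = 1.198 V.
Stage 2 is itself unloaded: V_out = V_mid × R4/(R3+R4) = 1.198 × 87100/87780 = 1.19 V.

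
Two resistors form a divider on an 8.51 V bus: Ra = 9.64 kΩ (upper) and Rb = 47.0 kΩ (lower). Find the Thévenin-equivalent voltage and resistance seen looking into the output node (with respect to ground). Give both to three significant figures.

V_th is the open-circuit tap voltage: 8.51 × 47.0/(9.64 + 47.0) = 7.06 V.
With the supply zeroed, Ra and Rb appear in parallel from the tap: R_th = Ra‖Rb = (9.64 × 47.0)/56.64 = 8.00 kΩ.

V_th = 7.06 V, R_th = 8.00 kΩ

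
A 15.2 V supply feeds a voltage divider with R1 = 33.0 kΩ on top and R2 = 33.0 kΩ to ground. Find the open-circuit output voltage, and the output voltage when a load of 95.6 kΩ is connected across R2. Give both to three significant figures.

Open-circuit: V = 15.2 × 33.0/(33.0 + 33.0) = 7.60 V.
With the load, R2 becomes R2‖R_L = 24.53 kΩ, so V = 15.2 × 24.53/57.53 = 6.48 V.

Unloaded: 7.60 V; loaded: 6.48 V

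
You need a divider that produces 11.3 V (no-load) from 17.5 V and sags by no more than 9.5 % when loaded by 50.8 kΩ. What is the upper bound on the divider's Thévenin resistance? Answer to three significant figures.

Loading drop = R_th/(R_th + R_L) ≤ 0.0950, so R_th ≤ R_L · ε/(1−ε) = 50.8 kΩ × 0.0950/0.9050 = 5.33 kΩ.
(Any R1, R2 with R2/(R1+R2) = 0.646 and R1‖R2 ≤ 5.33 kΩ will meet the spec.)

R_th ≤ 5.33 kΩ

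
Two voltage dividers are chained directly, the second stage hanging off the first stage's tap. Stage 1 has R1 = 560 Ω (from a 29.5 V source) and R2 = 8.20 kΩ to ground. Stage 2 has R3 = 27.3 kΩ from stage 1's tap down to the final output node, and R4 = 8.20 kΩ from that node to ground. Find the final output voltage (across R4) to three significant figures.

V_out ≈ 6.29 V

Stage 2 presents R3+R4 = 35500 Ω as a load on stage 1's tap.
Stage 1's lower leg becomes R2‖(R3+R4) = 6661 Ω, so V_mid = 29.5 × 6661/7221 = 27.21 V.
Stage 2 is itself unloaded: V_out = V_mid × R4/(R3+R4) = 27.21 × 8200/35500 = 6.29 V.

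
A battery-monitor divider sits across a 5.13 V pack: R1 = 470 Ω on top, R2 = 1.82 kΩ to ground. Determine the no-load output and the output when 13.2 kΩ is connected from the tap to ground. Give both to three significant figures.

Unloaded: 4.08 V; loaded: 3.96 V

Open-circuit: V = 5.13 × 1820/(470 + 1820) = 4.08 V.
With the load, R2 becomes R2‖R_L = 1599 Ω, so V = 5.13 × 1599/2069 = 3.96 V.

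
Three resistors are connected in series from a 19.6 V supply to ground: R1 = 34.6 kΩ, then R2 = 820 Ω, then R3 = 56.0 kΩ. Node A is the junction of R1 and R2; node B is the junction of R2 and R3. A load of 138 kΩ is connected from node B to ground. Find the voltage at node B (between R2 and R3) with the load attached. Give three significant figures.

At node B, R3 is in parallel with the load: R3‖R_L = 39840 Ω.
Below node A the resistance is R2 + (R3‖R_L) = 40660 Ω, so V_A = 19.6 × 40660/75260 = 10.59 V.
Then V_B = V_A × (R3‖R_L)/(R2 + R3‖R_L) = 10.59 × 39840/40660 = 10.4 V.

V ≈ 10.4 V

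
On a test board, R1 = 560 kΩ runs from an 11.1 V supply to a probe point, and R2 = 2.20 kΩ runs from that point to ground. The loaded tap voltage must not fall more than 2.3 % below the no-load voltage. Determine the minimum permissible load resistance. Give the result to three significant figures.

R_L(min) ≈ 93.1 kΩ

Output resistance R_th = R1‖R2 = (560 × 2.20)/562.2 = 2.191 kΩ.
The fractional drop is R_th/(R_th + R_L); requiring this ≤ 0.0230 gives R_L ≥ R_th(1/0.0230 − 1) = 2.191 × 42.48 = 93.1 kΩ.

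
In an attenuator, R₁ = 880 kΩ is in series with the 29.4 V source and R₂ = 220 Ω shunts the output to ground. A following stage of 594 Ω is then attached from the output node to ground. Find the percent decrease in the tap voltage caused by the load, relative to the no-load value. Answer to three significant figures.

The divider's output (Thévenin) resistance is R₁‖R₂ = 219.9 Ω.
Fractional drop under load = R_th/(R_th + R_L) = 219.9 / (219.9 + 594) = 0.2702.
So the output falls by 27.0 %.

27.0 %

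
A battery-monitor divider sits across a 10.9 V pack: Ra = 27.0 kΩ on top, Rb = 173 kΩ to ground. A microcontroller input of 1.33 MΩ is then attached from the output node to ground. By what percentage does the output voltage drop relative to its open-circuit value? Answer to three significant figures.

1.73 %

The divider's output (Thévenin) resistance is Ra‖Rb = 23.36 kΩ.
Fractional drop under load = R_th/(R_th + R_L) = 23.36 / (23.36 + 1330) = 0.01726.
So the output falls by 1.73 %.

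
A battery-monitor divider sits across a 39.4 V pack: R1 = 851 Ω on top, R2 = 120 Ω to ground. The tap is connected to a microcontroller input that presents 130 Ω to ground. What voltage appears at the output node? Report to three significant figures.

The load sits in parallel with R2: R2‖R_L = (120 × 130) / (120 + 130) = 62.40 Ω.
V_out = 39.4 × 62.40 / (851 + 62.40) = 39.4 × 62.40/913.4 = 2.69 V.

V_out ≈ 2.69 V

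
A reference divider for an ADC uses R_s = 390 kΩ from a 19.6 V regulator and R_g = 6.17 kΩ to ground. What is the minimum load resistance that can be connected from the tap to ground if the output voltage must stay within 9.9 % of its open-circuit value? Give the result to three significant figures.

R_L(min) ≈ 55.3 kΩ

Output resistance R_th = R_s‖R_g = (390 × 6.17)/396.2 = 6.074 kΩ.
The fractional drop is R_th/(R_th + R_L); requiring this ≤ 0.0990 gives R_L ≥ R_th(1/0.0990 − 1) = 6.074 × 9.101 = 55.3 kΩ.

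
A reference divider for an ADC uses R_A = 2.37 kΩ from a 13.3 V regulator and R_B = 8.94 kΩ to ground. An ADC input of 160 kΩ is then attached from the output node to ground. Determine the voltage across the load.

V_out ≈ 10.4 V

The load sits in parallel with R_B: R_B‖R_L = (8.94 × 160) / (8.94 + 160) = 8.467 kΩ.
V_out = 13.3 × 8.467 / (2.37 + 8.467) = 13.3 × 8.467/10.84 = 10.4 V.
(Unloaded it would have been 10.5 V.)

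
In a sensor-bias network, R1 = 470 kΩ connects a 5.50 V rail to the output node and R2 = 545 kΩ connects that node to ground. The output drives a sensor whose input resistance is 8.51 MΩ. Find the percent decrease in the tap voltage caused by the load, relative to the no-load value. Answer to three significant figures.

The divider's output (Thévenin) resistance is R1‖R2 = 252.4 kΩ.
Fractional drop under load = R_th/(R_th + R_L) = 252.4 / (252.4 + 8510) = 0.02880.
So the output falls by 2.88 %.

2.88 %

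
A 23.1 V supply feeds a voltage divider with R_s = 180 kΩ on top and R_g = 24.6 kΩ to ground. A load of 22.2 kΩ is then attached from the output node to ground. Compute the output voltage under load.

The load sits in parallel with R_g: R_g‖R_L = (24.6 × 22.2) / (24.6 + 22.2) = 11.67 kΩ.
V_out = 23.1 × 11.67 / (180 + 11.67) = 23.1 × 11.67/191.7 = 1.41 V.
(Unloaded it would have been 2.78 V.)

V_out ≈ 1.41 V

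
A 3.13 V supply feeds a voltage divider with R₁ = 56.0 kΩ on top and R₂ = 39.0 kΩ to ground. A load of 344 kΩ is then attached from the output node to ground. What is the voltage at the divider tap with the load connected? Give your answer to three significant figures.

The load sits in parallel with R₂: R₂‖R_L = (39.0 × 344) / (39.0 + 344) = 35.03 kΩ.
V_out = 3.13 × 35.03 / (56.0 + 35.03) = 3.13 × 35.03/91.03 = 1.20 V.

V_out ≈ 1.20 V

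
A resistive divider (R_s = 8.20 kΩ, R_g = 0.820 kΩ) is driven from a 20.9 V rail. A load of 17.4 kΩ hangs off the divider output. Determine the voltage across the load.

The load sits in parallel with R_g: R_g‖R_L = (820 × 17400) / (820 + 17400) = 783.1 Ω.
V_out = 20.9 × 783.1 / (8200 + 783.1) = 20.9 × 783.1/8983 = 1.82 V.

V_out ≈ 1.82 V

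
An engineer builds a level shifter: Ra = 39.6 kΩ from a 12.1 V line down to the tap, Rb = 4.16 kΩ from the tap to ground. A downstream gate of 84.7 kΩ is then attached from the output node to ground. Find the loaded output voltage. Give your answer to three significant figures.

The load sits in parallel with Rb: Rb‖R_L = (4.16 × 84.7) / (4.16 + 84.7) = 3.965 kΩ.
V_out = 12.1 × 3.965 / (39.6 + 3.965) = 12.1 × 3.965/43.57 = 1.10 V.

V_out ≈ 1.10 V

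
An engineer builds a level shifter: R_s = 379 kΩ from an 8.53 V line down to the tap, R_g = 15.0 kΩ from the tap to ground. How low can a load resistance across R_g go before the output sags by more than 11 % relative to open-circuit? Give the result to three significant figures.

Output resistance R_th = R_s‖R_g = (379 × 15.0)/394.0 = 14.43 kΩ.
The fractional drop is R_th/(R_th + R_L); requiring this ≤ 0.110 gives R_L ≥ R_th(1/0.110 − 1) = 14.43 × 8.091 = 117 kΩ.

R_L(min) ≈ 117 kΩ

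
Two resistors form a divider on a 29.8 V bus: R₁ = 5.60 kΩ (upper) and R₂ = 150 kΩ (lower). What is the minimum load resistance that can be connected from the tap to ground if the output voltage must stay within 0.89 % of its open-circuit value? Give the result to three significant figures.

R_L(min) ≈ 601 kΩ

Output resistance R_th = R₁‖R₂ = (5.60 × 150)/155.6 = 5.398 kΩ.
The fractional drop is R_th/(R_th + R_L); requiring this ≤ 0.00890 gives R_L ≥ R_th(1/0.00890 − 1) = 5.398 × 111.4 = 601 kΩ.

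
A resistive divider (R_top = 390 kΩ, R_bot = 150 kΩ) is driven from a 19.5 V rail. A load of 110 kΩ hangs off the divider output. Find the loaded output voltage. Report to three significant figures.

The load sits in parallel with R_bot: R_bot‖R_L = (150 × 110) / (150 + 110) = 63.46 kΩ.
V_out = 19.5 × 63.46 / (390 + 63.46) = 19.5 × 63.46/453.5 = 2.73 V.

V_out ≈ 2.73 V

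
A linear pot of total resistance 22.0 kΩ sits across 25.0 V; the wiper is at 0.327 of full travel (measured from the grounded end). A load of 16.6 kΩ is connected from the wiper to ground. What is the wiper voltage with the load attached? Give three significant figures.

The wiper splits the pot into (1−α)R = 14.81 kΩ above and αR = 7.194 kΩ below.
Lower section ‖ load = 5.019 kΩ.
V_wiper = 25.0 × 5.019/(14.81 + 5.019) = 6.33 V.

V ≈ 6.33 V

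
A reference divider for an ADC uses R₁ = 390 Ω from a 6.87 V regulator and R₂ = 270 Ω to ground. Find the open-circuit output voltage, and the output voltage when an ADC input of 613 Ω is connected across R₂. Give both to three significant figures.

Open-circuit: V = 6.87 × 270/(390 + 270) = 2.81 V.
With the load, R₂ becomes R₂‖R_L = 187.4 Ω, so V = 6.87 × 187.4/577.4 = 2.23 V.

Unloaded: 2.81 V; loaded: 2.23 V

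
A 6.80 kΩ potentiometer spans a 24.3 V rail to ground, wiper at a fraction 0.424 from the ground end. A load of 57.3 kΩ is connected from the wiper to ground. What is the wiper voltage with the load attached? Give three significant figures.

The wiper splits the pot into (1−α)R = 3.917 kΩ above and αR = 2.883 kΩ below.
Lower section ‖ load = 2.745 kΩ.
V_wiper = 24.3 × 2.745/(3.917 + 2.745) = 10.0 V.

V ≈ 10.0 V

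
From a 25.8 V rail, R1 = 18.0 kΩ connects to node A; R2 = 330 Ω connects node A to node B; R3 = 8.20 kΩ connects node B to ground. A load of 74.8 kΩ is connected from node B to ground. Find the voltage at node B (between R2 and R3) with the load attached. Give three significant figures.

At node B, R3 is in parallel with the load: R3‖R_L = 7390 Ω.
Below node A the resistance is R2 + (R3‖R_L) = 7720 Ω, so V_A = 25.8 × 7720/25720 = 7.744 V.
Then V_B = V_A × (R3‖R_L)/(R2 + R3‖R_L) = 7.744 × 7390/7720 = 7.41 V.

V ≈ 7.41 V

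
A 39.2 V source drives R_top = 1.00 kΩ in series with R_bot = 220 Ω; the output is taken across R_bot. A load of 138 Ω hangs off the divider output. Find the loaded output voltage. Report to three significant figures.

The load sits in parallel with R_bot: R_bot‖R_L = (220 × 138) / (220 + 138) = 84.80 Ω.
V_out = 39.2 × 84.80 / (1000 + 84.80) = 39.2 × 84.80/1085 = 3.06 V.
(Unloaded it would have been 7.07 V.)

V_out ≈ 3.06 V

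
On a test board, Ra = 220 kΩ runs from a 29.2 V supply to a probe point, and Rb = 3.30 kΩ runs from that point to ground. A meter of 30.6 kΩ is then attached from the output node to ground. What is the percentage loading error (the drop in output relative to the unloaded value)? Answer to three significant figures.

Unloaded V = 29.2 × 3.30/223.3 = 0.43153 V.
Loaded: Rb‖R_L = 2.979 kΩ, giving V = 29.2 × 2.979/223.0 = 0.39008 V.
Drop = (0.43153 − 0.39008) / 0.43153 = 9.60 %.

9.60 %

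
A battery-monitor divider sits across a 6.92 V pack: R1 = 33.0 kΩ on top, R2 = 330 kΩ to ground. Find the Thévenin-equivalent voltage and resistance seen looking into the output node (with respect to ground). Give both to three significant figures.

V_th = 6.29 V, R_th = 30.0 kΩ

V_th is the open-circuit tap voltage: 6.92 × 330/(33.0 + 330) = 6.29 V.
With the supply zeroed, R1 and R2 appear in parallel from the tap: R_th = R1‖R2 = (33.0 × 330)/363.0 = 30.0 kΩ.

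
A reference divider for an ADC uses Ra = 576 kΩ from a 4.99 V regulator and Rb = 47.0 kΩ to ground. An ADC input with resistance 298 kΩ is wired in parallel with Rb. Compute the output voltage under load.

The load sits in parallel with Rb: Rb‖R_L = (47.0 × 298) / (47.0 + 298) = 40.60 kΩ.
V_out = 4.99 × 40.60 / (576 + 40.60) = 4.99 × 40.60/616.6 = 0.329 V.

V_out ≈ 0.329 V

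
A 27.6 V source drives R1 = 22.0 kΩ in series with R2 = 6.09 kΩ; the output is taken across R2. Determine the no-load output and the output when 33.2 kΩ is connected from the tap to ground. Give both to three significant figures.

Unloaded: 5.98 V; loaded: 5.23 V

Open-circuit: V = 27.6 × 6.09/(22.0 + 6.09) = 5.98 V.
With the load, R2 becomes R2‖R_L = 5.146 kΩ, so V = 27.6 × 5.146/27.15 = 5.23 V.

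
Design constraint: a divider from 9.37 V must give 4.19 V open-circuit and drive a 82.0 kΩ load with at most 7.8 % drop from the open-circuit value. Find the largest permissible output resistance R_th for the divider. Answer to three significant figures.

Loading drop = R_th/(R_th + R_L) ≤ 0.0780, so R_th ≤ R_L · ε/(1−ε) = 82.0 kΩ × 0.0780/0.9220 = 6.94 kΩ.
(Any R1, R2 with R2/(R1+R2) = 0.447 and R1‖R2 ≤ 6.94 kΩ will meet the spec.)

R_th ≤ 6.94 kΩ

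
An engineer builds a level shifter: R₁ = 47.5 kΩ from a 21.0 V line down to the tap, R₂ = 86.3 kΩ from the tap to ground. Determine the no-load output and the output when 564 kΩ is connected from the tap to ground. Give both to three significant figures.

Unloaded: 13.5 V; loaded: 12.8 V

Open-circuit: V = 21.0 × 86.3/(47.5 + 86.3) = 13.5 V.
With the load, R₂ becomes R₂‖R_L = 74.85 kΩ, so V = 21.0 × 74.85/122.3 = 12.8 V.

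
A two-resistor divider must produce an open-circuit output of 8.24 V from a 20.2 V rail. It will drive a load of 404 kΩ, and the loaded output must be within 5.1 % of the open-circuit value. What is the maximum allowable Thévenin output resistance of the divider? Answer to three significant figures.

R_th ≤ 21.7 kΩ

Loading drop = R_th/(R_th + R_L) ≤ 0.0510, so R_th ≤ R_L · ε/(1−ε) = 404 kΩ × 0.0510/0.9490 = 21.7 kΩ.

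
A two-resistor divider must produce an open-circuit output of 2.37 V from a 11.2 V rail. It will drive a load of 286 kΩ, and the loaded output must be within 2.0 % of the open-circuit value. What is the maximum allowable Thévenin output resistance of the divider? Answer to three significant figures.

Loading drop = R_th/(R_th + R_L) ≤ 0.0200, so R_th ≤ R_L · ε/(1−ε) = 286 kΩ × 0.0200/0.9800 = 5.84 kΩ.
(Any R1, R2 with R2/(R1+R2) = 0.212 and R1‖R2 ≤ 5.84 kΩ will meet the spec.)

R_th ≤ 5.84 kΩ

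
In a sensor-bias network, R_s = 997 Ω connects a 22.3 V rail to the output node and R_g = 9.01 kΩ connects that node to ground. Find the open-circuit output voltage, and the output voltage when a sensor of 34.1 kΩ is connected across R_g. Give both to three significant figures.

Open-circuit: V = 22.3 × 9010/(997 + 9010) = 20.1 V.
With the load, R_g becomes R_g‖R_L = 7127 Ω, so V = 22.3 × 7127/8124 = 19.6 V.

Unloaded: 20.1 V; loaded: 19.6 V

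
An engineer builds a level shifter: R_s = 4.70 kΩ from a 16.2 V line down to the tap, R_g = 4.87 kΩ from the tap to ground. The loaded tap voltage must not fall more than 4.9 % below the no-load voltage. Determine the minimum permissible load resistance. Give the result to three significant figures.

Output resistance R_th = R_s‖R_g = (4.70 × 4.87)/9.570 = 2.392 kΩ.
The fractional drop is R_th/(R_th + R_L); requiring this ≤ 0.0490 gives R_L ≥ R_th(1/0.0490 − 1) = 2.392 × 19.41 = 46.4 kΩ.

R_L(min) ≈ 46.4 kΩ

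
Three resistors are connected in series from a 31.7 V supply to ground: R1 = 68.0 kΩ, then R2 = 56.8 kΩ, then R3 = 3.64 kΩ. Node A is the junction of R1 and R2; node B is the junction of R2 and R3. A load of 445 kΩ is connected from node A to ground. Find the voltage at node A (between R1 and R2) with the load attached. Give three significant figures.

Below node A the series string R2+R3 = 60.44 kΩ sits in parallel with the 445 kΩ load: 53.21 kΩ.
V_A = 31.7 × 53.21/(68.0 + 53.21) = 13.9 V.

V ≈ 13.9 V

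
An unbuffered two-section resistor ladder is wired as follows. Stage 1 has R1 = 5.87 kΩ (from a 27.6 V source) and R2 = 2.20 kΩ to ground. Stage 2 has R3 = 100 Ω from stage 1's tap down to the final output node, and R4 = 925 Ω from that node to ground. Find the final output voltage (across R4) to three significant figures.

V_out ≈ 2.65 V

Stage 2 presents R3+R4 = 1025 Ω as a load on stage 1's tap.
Stage 1's lower leg becomes R2‖(R3+R4) = 699.2 Ω, so V_mid = 27.6 × 699.2/6569 = 2.938 V.
Stage 2 is itself unloaded: V_out = V_mid × R4/(R3+R4) = 2.938 × 925/1025 = 2.65 V.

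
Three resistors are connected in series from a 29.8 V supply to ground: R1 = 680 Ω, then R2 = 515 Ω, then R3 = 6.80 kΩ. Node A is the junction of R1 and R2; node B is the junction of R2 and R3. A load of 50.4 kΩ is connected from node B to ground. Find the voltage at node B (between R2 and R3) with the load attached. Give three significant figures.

At node B, R3 is in parallel with the load: R3‖R_L = 5992 Ω.
Below node A the resistance is R2 + (R3‖R_L) = 6507 Ω, so V_A = 29.8 × 6507/7187 = 26.98 V.
Then V_B = V_A × (R3‖R_L)/(R2 + R3‖R_L) = 26.98 × 5992/6507 = 24.8 V.

V ≈ 24.8 V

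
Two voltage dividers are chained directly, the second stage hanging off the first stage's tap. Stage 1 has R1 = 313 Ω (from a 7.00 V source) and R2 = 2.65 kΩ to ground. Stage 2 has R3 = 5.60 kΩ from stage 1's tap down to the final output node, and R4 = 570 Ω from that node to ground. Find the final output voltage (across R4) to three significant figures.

Stage 2 presents R3+R4 = 6170 Ω as a load on stage 1's tap.
Stage 1's lower leg becomes R2‖(R3+R4) = 1854 Ω, so V_mid = 7.00 × 1854/2167 = 5.989 V.
Stage 2 is itself unloaded: V_out = V_mid × R4/(R3+R4) = 5.989 × 570/6170 = 0.553 V.

V_out ≈ 0.553 V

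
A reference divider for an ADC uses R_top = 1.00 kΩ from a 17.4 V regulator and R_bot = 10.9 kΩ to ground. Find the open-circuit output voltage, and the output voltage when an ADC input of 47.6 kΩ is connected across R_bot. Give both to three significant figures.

Unloaded: 15.9 V; loaded: 15.6 V

Open-circuit: V = 17.4 × 10.9/(1.00 + 10.9) = 15.9 V.
With the load, R_bot becomes R_bot‖R_L = 8.869 kΩ, so V = 17.4 × 8.869/9.869 = 15.6 V.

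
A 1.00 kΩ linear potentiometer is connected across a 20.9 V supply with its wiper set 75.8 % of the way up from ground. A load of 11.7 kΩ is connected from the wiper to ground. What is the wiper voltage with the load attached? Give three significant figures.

The wiper splits the pot into (1−α)R = 242.0 Ω above and αR = 758.0 Ω below.
Lower section ‖ load = 711.9 Ω.
V_wiper = 20.9 × 711.9/(242.0 + 711.9) = 15.6 V.

V ≈ 15.6 V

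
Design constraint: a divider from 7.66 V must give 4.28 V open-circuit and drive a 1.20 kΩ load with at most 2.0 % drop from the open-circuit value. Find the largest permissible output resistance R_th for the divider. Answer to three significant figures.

Loading drop = R_th/(R_th + R_L) ≤ 0.0200, so R_th ≤ R_L · ε/(1−ε) = 1.20 kΩ × 0.0200/0.9800 = 24.5 Ω.

R_th ≤ 24.5 Ω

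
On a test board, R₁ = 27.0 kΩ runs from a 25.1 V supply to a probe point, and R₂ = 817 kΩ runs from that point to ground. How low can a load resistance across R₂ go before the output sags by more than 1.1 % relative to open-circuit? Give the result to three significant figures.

Output resistance R_th = R₁‖R₂ = (27.0 × 817)/844.0 = 26.14 kΩ.
The fractional drop is R_th/(R_th + R_L); requiring this ≤ 0.0110 gives R_L ≥ R_th(1/0.0110 − 1) = 26.14 × 89.91 = 2.35 MΩ.

R_L(min) ≈ 2.35 MΩ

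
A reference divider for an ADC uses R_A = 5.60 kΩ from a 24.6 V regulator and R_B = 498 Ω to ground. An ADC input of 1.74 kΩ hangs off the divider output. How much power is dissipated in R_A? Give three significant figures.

P ≈ 94.5 mW

Total resistance from the source is R_A + (R_B‖R_L) = 5987 Ω, so I = 24.6/5987 Ω = 4.109 mA.
P = I²·R_A = (4.109 mA)² × 5.60 kΩ = 94.5 mW.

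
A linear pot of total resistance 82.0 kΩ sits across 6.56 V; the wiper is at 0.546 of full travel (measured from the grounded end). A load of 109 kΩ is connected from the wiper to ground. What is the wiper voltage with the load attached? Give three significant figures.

V ≈ 3.02 V

The wiper splits the pot into (1−α)R = 37.23 kΩ above and αR = 44.77 kΩ below.
Lower section ‖ load = 31.74 kΩ.
V_wiper = 6.56 × 31.74/(37.23 + 31.74) = 3.02 V.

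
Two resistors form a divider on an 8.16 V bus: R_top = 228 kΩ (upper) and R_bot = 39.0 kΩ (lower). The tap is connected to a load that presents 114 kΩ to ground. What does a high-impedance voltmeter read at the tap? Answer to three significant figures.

The load sits in parallel with R_bot: R_bot‖R_L = (39.0 × 114) / (39.0 + 114) = 29.06 kΩ.
V_out = 8.16 × 29.06 / (228 + 29.06) = 8.16 × 29.06/257.1 = 0.922 V.
(Unloaded it would have been 1.19 V.)

V_out ≈ 0.922 V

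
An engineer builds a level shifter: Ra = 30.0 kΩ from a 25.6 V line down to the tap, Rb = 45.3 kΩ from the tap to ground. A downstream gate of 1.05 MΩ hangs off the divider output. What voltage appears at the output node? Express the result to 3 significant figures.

V_out ≈ 15.1 V

The load sits in parallel with Rb: Rb‖R_L = (45.3 × 1050) / (45.3 + 1050) = 43.43 kΩ.
V_out = 25.6 × 43.43 / (30.0 + 43.43) = 25.6 × 43.43/73.43 = 15.1 V.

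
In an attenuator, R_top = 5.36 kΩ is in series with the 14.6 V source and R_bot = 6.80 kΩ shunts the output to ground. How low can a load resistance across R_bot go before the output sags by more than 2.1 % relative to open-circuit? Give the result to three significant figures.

R_L(min) ≈ 140 kΩ

Output resistance R_th = R_top‖R_bot = (5.36 × 6.80)/12.16 = 2.997 kΩ.
The fractional drop is R_th/(R_th + R_L); requiring this ≤ 0.0210 gives R_L ≥ R_th(1/0.0210 − 1) = 2.997 × 46.62 = 140 kΩ.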